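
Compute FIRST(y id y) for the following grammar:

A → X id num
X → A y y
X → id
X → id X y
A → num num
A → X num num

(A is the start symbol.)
To compute FIRST(y id y), process the symbols left to right:
Symbol y is a terminal. Add 'y' and stop.
FIRST(y id y) = { 'y' }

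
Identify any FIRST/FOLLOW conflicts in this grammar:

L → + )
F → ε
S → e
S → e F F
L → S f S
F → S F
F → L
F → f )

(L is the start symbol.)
Nullable non-terminals: F.
FIRST sets used below: FIRST(S) = { 'e' }, FIRST(L) = { '+', 'e' }

F: nullable alternative(s) F → ε; FOLLOW(F) = { $, '+', 'e', 'f' }
  F → ε: FIRST \ {ε} = { } — this is the only nullable alternative, skip
  F → S F: FIRST \ {ε} = { 'e' } — overlaps FOLLOW(F) on { 'e' }: CONFLICT
  F → L: FIRST \ {ε} = { '+', 'e' } — overlaps FOLLOW(F) on { '+', 'e' }: CONFLICT
  F → f ): FIRST \ {ε} = { 'f' } — overlaps FOLLOW(F) on { 'f' }: CONFLICT

L, S have no nullable alternative, so no FIRST/FOLLOW check is needed there.

So the grammar has 3 FIRST/FOLLOW conflicts (marked CONFLICT above).

Answer: Yes. F → S F with FOLLOW(F) on { 'e' }; F → L with FOLLOW(F) on { '+', 'e' }; F → f ')' with FOLLOW(F) on { 'f' }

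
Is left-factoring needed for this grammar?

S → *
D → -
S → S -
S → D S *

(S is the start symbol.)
No, left-factoring is not needed

Left-factoring is needed when two productions for the same non-terminal
share a common prefix on the right-hand side.

Productions for S:
  S → *
  S → S -
  S → D S *

No common prefixes found.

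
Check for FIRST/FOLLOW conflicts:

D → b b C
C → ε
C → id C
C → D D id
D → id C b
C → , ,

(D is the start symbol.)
A FIRST/FOLLOW conflict occurs when a non-terminal N has a nullable alternative N → β (β ⇒* ε) and another alternative N → α with FIRST(α) ∩ FOLLOW(N) ≠ ∅: on such a lookahead the parser cannot decide between expanding α and letting N vanish via β.

Nullable non-terminals: C.
FIRST sets used below: FIRST(D) = { 'b', 'id' }

C: nullable alternative(s) C → ε; FOLLOW(C) = { $, 'b', 'id' }
  C → ε: FIRST \ {ε} = { } — this is the only nullable alternative, skip
  C → id C: FIRST \ {ε} = { 'id' } — overlaps FOLLOW(C) on { 'id' }: CONFLICT
  C → D D id: FIRST \ {ε} = { 'b', 'id' } — overlaps FOLLOW(C) on { 'b', 'id' }: CONFLICT
  C → , ,: FIRST \ {ε} = { ',' } — disjoint from FOLLOW(C)

D has no nullable alternative, so no FIRST/FOLLOW check is needed there.

So the grammar has 2 FIRST/FOLLOW conflicts (marked CONFLICT above).

Answer: Yes. C → id C with FOLLOW(C) on { 'id' }; C → D D id with FOLLOW(C) on { 'b', 'id' }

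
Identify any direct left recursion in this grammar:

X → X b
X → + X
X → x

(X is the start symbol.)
Yes, X is left-recursive

Direct left recursion occurs when N → N α for some non-terminal N (the right-hand side begins with the left-hand side itself).

X → X b: LEFT RECURSIVE (starts with X)
X → + X: starts with '+'
X → x: starts with x

The grammar has direct left recursion on: X.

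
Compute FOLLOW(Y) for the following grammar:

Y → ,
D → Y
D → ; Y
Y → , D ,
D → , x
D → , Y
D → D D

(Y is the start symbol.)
{ $, ',', ';' }

To compute FOLLOW(Y), find every occurrence of Y on a right-hand side N → α Y β: add FIRST(β) \ {ε}, and if β is empty or nullable also add FOLLOW(N). Iterate to a fixed point.

Y is the start symbol, so $ ∈ FOLLOW(Y).
In D → Y: Y is at the end, add FOLLOW(D)
In D → ; Y: Y is at the end, add FOLLOW(D)
In D → , Y: Y is at the end, add FOLLOW(D)

The FOLLOW sets referred to above (computed the same way, to a fixed point):
  FOLLOW(D) = { ',', ';' }

Taking the union: FOLLOW(Y) = { $, ',', ';' }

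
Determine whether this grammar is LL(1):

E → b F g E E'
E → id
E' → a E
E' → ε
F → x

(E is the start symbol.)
No. Predict set conflict for E': { 'a' }

A grammar is LL(1) if for each non-terminal N with multiple productions, the predict sets of those productions are pairwise disjoint, where PREDICT(N → α) = (FIRST(α) \ {ε}) ∪ (FOLLOW(N) if α ⇒* ε).

Relevant sets:
  FOLLOW(E') = { $, 'a' }

For E:
  PREDICT(E → b F g E E') = { 'b' }
  PREDICT(E → id) = { 'id' }
For E':
  PREDICT(E' → a E) = { 'a' }
  PREDICT(E' → ε) = { $, 'a' }
F has a single production, so nothing to check there.

Conflict found: Predict set conflict for E': { 'a' }
The grammar is NOT LL(1).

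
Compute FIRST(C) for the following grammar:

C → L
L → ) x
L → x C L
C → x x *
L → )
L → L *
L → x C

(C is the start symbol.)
To compute FIRST(C), examine every production with C on the left-hand side, reading each right-hand side left to right until a non-nullable symbol is reached.

FIRST sets of the other non-terminals involved (by the same procedure, iterated to a fixed point):
  FIRST(L) = { ')', 'x' }

From C → L:
  - L is a non-terminal: add FIRST(L) \ {ε} = { ')', 'x' }
    L is not nullable, so stop
From C → x x *:
  - x is a terminal: add 'x' and stop

Collecting: FIRST(C) = { ')', 'x' }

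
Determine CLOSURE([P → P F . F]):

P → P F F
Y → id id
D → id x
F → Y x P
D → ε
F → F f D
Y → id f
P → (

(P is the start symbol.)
{ [F → . F f D], [F → . Y x P], [P → P F . F], [Y → . id f], [Y → . id id] }

Start with: [P → P F . F]
  [P → P F . F] has the dot before F: add [F → . Y x P], [F → . F f D]
  [F → . Y x P] has the dot before Y: add [Y → . id id], [Y → . id f]
No further items can be added.

CLOSURE = { [F → . F f D], [F → . Y x P], [P → P F . F], [Y → . id f], [Y → . id id] }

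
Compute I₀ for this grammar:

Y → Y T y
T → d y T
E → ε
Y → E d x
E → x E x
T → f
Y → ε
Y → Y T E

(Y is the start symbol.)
First, augment the grammar with Y' → Y
I₀ = CLOSURE({ [Y' → . Y] }):
  [Y' → . Y] has the dot before Y: add [Y → . Y T y], [Y → . E d x], [Y → .], [Y → . Y T E]
  [Y → . E d x] has the dot before E: add [E → .], [E → . x E x]
No further items can be added.

I₀ = { [E → . x E x], [E → .], [Y → . E d x], [Y → . Y T E], [Y → . Y T y], [Y → .], [Y' → . Y] }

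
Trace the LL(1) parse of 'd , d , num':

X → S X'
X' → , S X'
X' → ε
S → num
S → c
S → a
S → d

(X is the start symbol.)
LL(1) parsing maintains a stack (initially the start symbol over $) and the input. At each step: if the stack top is a terminal, match it against the current input token; if it is a non-terminal N, replace it with the RHS of M[N, lookahead] (the unique production whose predict set contains the lookahead).

Stack is shown with the top on the left.

Stack     Input          Action
-------------------------------
X $       d , d , num $  output X → S X'
S X' $    d , d , num $  output S → d
d X' $    d , d , num $  match 'd'
X' $      , d , num $    output X' → , S X'
, S X' $  , d , num $    match ','
S X' $    d , num $      output S → d
d X' $    d , num $      match 'd'
X' $      , num $        output X' → , S X'
, S X' $  , num $        match ','
S X' $    num $          output S → num
num X' $  num $          match 'num'
X' $      $              output X' → ε
$         $              accept

The string is accepted.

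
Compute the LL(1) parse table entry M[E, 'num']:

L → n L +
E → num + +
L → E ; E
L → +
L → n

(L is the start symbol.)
E → num + +

To find M[E, 'num'], we find productions for E where 'num' is in the predict set (PREDICT(N → α) = (FIRST(α) \ {ε}) ∪ (FOLLOW(N) if α ⇒* ε)).

E → num + +: PREDICT = { 'num' }
  'num' is in predict set, so this production goes in M[E, 'num']

M[E, 'num'] = E → num + +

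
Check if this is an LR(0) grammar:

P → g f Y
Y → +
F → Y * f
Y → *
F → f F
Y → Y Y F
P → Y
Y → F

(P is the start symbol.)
No. Shift-reduce conflict between [P → Y .] and [F → Y . * f]

A grammar is LR(0) if no state in the canonical LR(0) collection has:
  - both a shift item (dot before a terminal) and a complete item (shift-reduce conflict), or
  - two or more complete items (reduce-reduce conflict; the accept item [P' → P .] counts as a complete item here).

Augment with P' → P and build the canonical LR(0) collection (I0 = CLOSURE({[P' → . P]}), then GOTO on every symbol after a dot until no new states appear). It has 16 states:
  I0: { [F → . Y * f], [F → . f F], [P → . Y], [P → . g f Y], [P' → . P], [Y → . *], [Y → . +], [Y → . F], [Y → . Y Y F] }  — shift
  I1: { [Y → * .] }  — reduce
  I2: { [Y → + .] }  — reduce
  I3: { [Y → F .] }  — reduce
  I4: { [P' → P .] }  — accept
  I5: { [F → . Y * f], [F → . f F], [F → Y . * f], [P → Y .], [Y → . *], [Y → . +], [Y → . F], [Y → . Y Y F], [Y → Y . Y F] }  — shift, reduce
  I6: { [F → . Y * f], [F → . f F], [F → f . F], [Y → . *], [Y → . +], [Y → . F], [Y → . Y Y F] }  — shift
  I7: { [P → g . f Y] }  — shift
  I8: { [F → . Y * f], [F → . f F], [P → g f . Y], [Y → . *], [Y → . +], [Y → . F], [Y → . Y Y F] }  — shift
  I9: { [F → . Y * f], [F → . f F], [F → Y . * f], [P → g f Y .], [Y → . *], [Y → . +], [Y → . F], [Y → . Y Y F], [Y → Y . Y F] }  — shift, reduce
  I10: { [F → Y * . f], [Y → * .] }  — shift, reduce
  I11: { [F → . Y * f], [F → . f F], [F → Y . * f], [Y → . *], [Y → . +], [Y → . F], [Y → . Y Y F], [Y → Y . Y F], [Y → Y Y . F] }  — shift
  I12: { [Y → F .], [Y → Y Y F .] }  — 2 reduces
  I13: { [F → Y * f .] }  — reduce
  I14: { [F → f F .], [Y → F .] }  — 2 reduces
  I15: { [F → . Y * f], [F → . f F], [F → Y . * f], [Y → . *], [Y → . +], [Y → . F], [Y → . Y Y F], [Y → Y . Y F] }  — shift

Conflict in state I5:
  Shift-reduce conflict between [P → Y .] and [F → Y . * f]
So the grammar is NOT LR(0).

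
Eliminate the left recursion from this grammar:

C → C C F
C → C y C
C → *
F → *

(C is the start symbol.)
C is directly left-recursive. The standard transformation for
  A → A α₁ | ... | A α_m | β₁ | ... | β_n
is
  A  → β₁ A' | ... | β_n A'
  A' → α₁ A' | ... | α_m A' | ε

C → * becomes C → * C'
C → C C F becomes C' → C F C'
C → C y C becomes C' → y C C'
Add C' → ε

Productions for other non-terminals are unchanged:
  F → *

Resulting grammar:
C → * C'
C' → C F C'
C' → y C C'
C' → ε
F → *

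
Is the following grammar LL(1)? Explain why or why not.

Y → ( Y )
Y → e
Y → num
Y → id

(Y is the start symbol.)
For Y:
  PREDICT(Y → '(' Y ')') = { '(' }
  PREDICT(Y → e) = { 'e' }
  PREDICT(Y → num) = { 'num' }
  PREDICT(Y → id) = { 'id' }

All predict sets are disjoint. The grammar IS LL(1).

Answer: Yes, the grammar is LL(1).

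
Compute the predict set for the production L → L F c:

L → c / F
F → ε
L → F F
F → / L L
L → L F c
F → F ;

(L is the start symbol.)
PREDICT(L → L F c) = (FIRST(RHS) \ {ε}) ∪ (FOLLOW(L) if ε ∈ FIRST(RHS), i.e. RHS ⇒* ε)
FIRST(L) = { '/', ';', 'c', ε }
FIRST(F) = { '/', ';', ε }
FIRST(L F c) = { '/', ';', 'c' }
ε ∉ FIRST(L F c), so FOLLOW(L) is not added.
PREDICT(L → L F c) = { '/', ';', 'c' }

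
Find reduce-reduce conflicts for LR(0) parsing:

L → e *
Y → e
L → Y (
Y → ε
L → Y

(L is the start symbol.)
A reduce-reduce conflict occurs when an LR(0) state has two complete items [A → α .] and [B → β .] — both call for a reduction, and with no lookahead the parser cannot choose between them.

Augment with L' → L and build the canonical LR(0) collection (I0 = CLOSURE({[L' → . L]}), then GOTO on every symbol after a dot until no new states appear). It has 6 states:
  I0: { [L → . Y (], [L → . Y], [L → . e *], [L' → . L], [Y → . e], [Y → .] }  — shift, reduce
  I1: { [L' → L .] }  — accept
  I2: { [L → Y . (], [L → Y .] }  — shift, reduce
  I3: { [L → e . *], [Y → e .] }  — shift, reduce
  I4: { [L → e * .] }  — reduce
  I5: { [L → Y ( .] }  — reduce

No state contains more than one complete item.

Answer: No reduce-reduce conflicts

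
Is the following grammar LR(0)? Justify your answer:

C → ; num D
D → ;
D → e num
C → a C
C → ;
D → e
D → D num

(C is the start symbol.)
No. Shift-reduce conflict between [C → ; .] and [C → ; . num D]

Augment with C' → C and build the canonical LR(0) collection (I0 = CLOSURE({[C' → . C]}), then GOTO on every symbol after a dot until no new states appear). It has 11 states:
  I0: { [C → . ; num D], [C → . ;], [C → . a C], [C' → . C] }  — shift
  I1: { [C → ; . num D], [C → ; .] }  — shift, reduce
  I2: { [C' → C .] }  — accept
  I3: { [C → . ; num D], [C → . ;], [C → . a C], [C → a . C] }  — shift
  I4: { [C → a C .] }  — reduce
  I5: { [C → ; num . D], [D → . ;], [D → . D num], [D → . e num], [D → . e] }  — shift
  I6: { [D → ; .] }  — reduce
  I7: { [C → ; num D .], [D → D . num] }  — shift, reduce
  I8: { [D → e . num], [D → e .] }  — shift, reduce
  I9: { [D → e num .] }  — reduce
  I10: { [D → D num .] }  — reduce

Conflict in state I1:
  Shift-reduce conflict between [C → ; .] and [C → ; . num D]
So the grammar is NOT LR(0).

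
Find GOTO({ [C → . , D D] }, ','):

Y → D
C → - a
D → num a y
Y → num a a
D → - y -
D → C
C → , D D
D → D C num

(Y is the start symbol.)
GOTO(I, ',') = CLOSURE({ [A → αX.β] : [A → α.Xβ] ∈ I, X = ',' })

Items with dot before ',', with the dot advanced:
  [C → . , D D] → [C → , . D D]
Closure of the advanced items:
  [C → , . D D] has the dot before D: add [D → . num a y], [D → . - y -], [D → . C], [D → . D C num]
  [D → . C] has the dot before C: add [C → . - a], [C → . , D D]

GOTO = { [C → , . D D], [C → . , D D], [C → . - a], [D → . - y -], [D → . C], [D → . D C num], [D → . num a y] }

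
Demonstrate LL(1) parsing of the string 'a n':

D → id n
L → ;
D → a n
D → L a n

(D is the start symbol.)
LL(1) parsing maintains a stack (initially the start symbol over $) and the input. At each step: if the stack top is a terminal, match it against the current input token; if it is a non-terminal N, replace it with the RHS of M[N, lookahead] (the unique production whose predict set contains the lookahead).

Stack is shown with the top on the left.

Stack  Input  Action
--------------------
D $    a n $  output D → a n
a n $  a n $  match 'a'
n $    n $    match 'n'
$      $      accept

The string is accepted.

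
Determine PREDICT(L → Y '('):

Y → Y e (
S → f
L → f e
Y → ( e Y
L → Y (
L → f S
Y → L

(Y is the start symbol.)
PREDICT(L → Y '(') = (FIRST(RHS) \ {ε}) ∪ (FOLLOW(L) if ε ∈ FIRST(RHS), i.e. RHS ⇒* ε)
FIRST(Y) = { '(', 'f' }
FIRST(Y '(') = { '(', 'f' }
ε ∉ FIRST(Y '('), so FOLLOW(L) is not added.
PREDICT(L → Y '(') = { '(', 'f' }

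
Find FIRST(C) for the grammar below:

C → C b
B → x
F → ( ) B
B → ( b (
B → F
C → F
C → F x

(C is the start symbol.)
{ '(' }

FIRST sets of the other non-terminals involved (by the same procedure, iterated to a fixed point):
  FIRST(F) = { '(' }

From C → C b:
  - C is the symbol being defined: contributes nothing new
    C is not nullable, so stop
From C → F:
  - F is a non-terminal: add FIRST(F) \ {ε} = { '(' }
    F is not nullable, so stop
From C → F x:
  - F is a non-terminal: add FIRST(F) \ {ε} = { '(' }
    F is not nullable, so stop

Collecting: FIRST(C) = { '(' }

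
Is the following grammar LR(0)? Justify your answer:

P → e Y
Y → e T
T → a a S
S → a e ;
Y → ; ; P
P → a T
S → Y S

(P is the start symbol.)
Yes, the grammar is LR(0)

Augment with P' → P and build the canonical LR(0) collection (I0 = CLOSURE({[P' → . P]}), then GOTO on every symbol after a dot until no new states appear). It has 19 states:
  I0: { [P → . a T], [P → . e Y], [P' → . P] }  — shift
  I1: { [P' → P .] }  — accept
  I2: { [P → a . T], [T → . a a S] }  — shift
  I3: { [P → e . Y], [Y → . ; ; P], [Y → . e T] }  — shift
  I4: { [Y → ; . ; P] }  — shift
  I5: { [P → e Y .] }  — reduce
  I6: { [T → . a a S], [Y → e . T] }  — shift
  I7: { [Y → e T .] }  — reduce
  I8: { [T → a . a S] }  — shift
  I9: { [S → . Y S], [S → . a e ;], [T → a a . S], [Y → . ; ; P], [Y → . e T] }  — shift
  I10: { [T → a a S .] }  — reduce
  I11: { [S → . Y S], [S → . a e ;], [S → Y . S], [Y → . ; ; P], [Y → . e T] }  — shift
  I12: { [S → a . e ;] }  — shift
  I13: { [S → a e . ;] }  — shift
  I14: { [S → a e ; .] }  — reduce
  I15: { [S → Y S .] }  — reduce
  I16: { [P → . a T], [P → . e Y], [Y → ; ; . P] }  — shift
  I17: { [Y → ; ; P .] }  — reduce
  I18: { [P → a T .] }  — reduce

Every state is either a pure shift/goto state or contains exactly one complete item and nothing to shift — no conflicts. The grammar is LR(0).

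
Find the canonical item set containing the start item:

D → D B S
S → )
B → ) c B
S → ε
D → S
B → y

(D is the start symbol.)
{ [D → . D B S], [D → . S], [D' → . D], [S → . )], [S → .] }

First, augment the grammar with D' → D
I₀ = CLOSURE({ [D' → . D] }):
  [D' → . D] has the dot before D: add [D → . D B S], [D → . S]
  [D → . S] has the dot before S: add [S → . )], [S → .]
No further items can be added.

I₀ = { [D → . D B S], [D → . S], [D' → . D], [S → . )], [S → .] }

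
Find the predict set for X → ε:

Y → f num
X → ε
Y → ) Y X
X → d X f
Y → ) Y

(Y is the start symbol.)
PREDICT(X → ε) = (FIRST(RHS) \ {ε}) ∪ (FOLLOW(X) if ε ∈ FIRST(RHS), i.e. RHS ⇒* ε)
The right-hand side is ε (FIRST(ε) = { ε }), so the predict set is FOLLOW(X) = { $, 'd', 'f' }
PREDICT(X → ε) = { $, 'd', 'f' }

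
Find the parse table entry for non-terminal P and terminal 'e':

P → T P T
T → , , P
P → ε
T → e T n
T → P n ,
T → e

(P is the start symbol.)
To find M[P, 'e'], we find productions for P where 'e' is in the predict set (PREDICT(N → α) = (FIRST(α) \ {ε}) ∪ (FOLLOW(N) if α ⇒* ε)).

Relevant sets:
  FIRST(T) = { ',', 'e', 'n' }
  FOLLOW(P) = { $, ',', 'e', 'n' }

P → T P T: PREDICT = { ',', 'e', 'n' }
  'e' is in predict set, so this production goes in M[P, 'e']
P → ε: PREDICT = { $, ',', 'e', 'n' }
  'e' is in predict set, so this production goes in M[P, 'e']

M[P, 'e'] = P → T P T, P → ε  (a multiply-defined cell — the grammar is not LL(1))

Answer: P → T P T, P → ε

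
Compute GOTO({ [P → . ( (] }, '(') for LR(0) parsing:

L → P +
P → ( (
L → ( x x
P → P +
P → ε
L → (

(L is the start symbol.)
GOTO(I, '(') = CLOSURE({ [A → αX.β] : [A → α.Xβ] ∈ I, X = '(' })

Items with dot before '(', with the dot advanced:
  [P → . ( (] → [P → ( . (]
Closure adds nothing (no advanced item has the dot before a non-terminal).

GOTO = { [P → ( . (] }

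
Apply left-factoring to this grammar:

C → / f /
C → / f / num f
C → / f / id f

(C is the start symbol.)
Left-factoring transforms A → αβ₁ | αβ₂ into A → αA' and A' → β₁ | β₂
(α is the longest common prefix among the alternatives). Repeat until
no nonterminal has two alternatives with a common prefix.

Round 1: C has alternatives sharing prefix '/ f /'. Introduce C': C → / f / C'
  Add: C' → ε
  Add: C' → num f
  Add: C' → id f

No remaining common prefixes — done.

Resulting grammar:
C → / f / C'
C' → ε
C' → num f
C' → id f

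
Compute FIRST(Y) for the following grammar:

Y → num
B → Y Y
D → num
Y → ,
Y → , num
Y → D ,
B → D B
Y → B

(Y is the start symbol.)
{ ',', 'num' }

To compute FIRST(Y), examine every production with Y on the left-hand side, reading each right-hand side left to right until a non-nullable symbol is reached.

FIRST sets of the other non-terminals involved (by the same procedure, iterated to a fixed point):
  FIRST(D) = { 'num' }
  FIRST(B) = { ',', 'num' }

From Y → num:
  - num is a terminal: add 'num' and stop
From Y → ,:
  - ',' is a terminal: add ',' and stop
From Y → , num:
  - ',' is a terminal: add ',' and stop
From Y → D ,:
  - D is a non-terminal: add FIRST(D) \ {ε} = { 'num' }
    D is not nullable, so stop
From Y → B:
  - B is a non-terminal: add FIRST(B) \ {ε} = { ',', 'num' }
    B is not nullable, so stop

Collecting: FIRST(Y) = { ',', 'num' }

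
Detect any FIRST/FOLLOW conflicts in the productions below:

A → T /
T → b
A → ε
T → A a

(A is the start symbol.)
A FIRST/FOLLOW conflict occurs when a non-terminal N has a nullable alternative N → β (β ⇒* ε) and another alternative N → α with FIRST(α) ∩ FOLLOW(N) ≠ ∅: on such a lookahead the parser cannot decide between expanding α and letting N vanish via β.

Nullable non-terminals: A.
FIRST sets used below: FIRST(T) = { 'a', 'b' }

A: nullable alternative(s) A → ε; FOLLOW(A) = { $, 'a' }
  A → T /: FIRST \ {ε} = { 'a', 'b' } — overlaps FOLLOW(A) on { 'a' }: CONFLICT
  A → ε: FIRST \ {ε} = { } — this is the only nullable alternative, skip

T has no nullable alternative, so no FIRST/FOLLOW check is needed there.

So the grammar has 1 FIRST/FOLLOW conflict (marked CONFLICT above).

Answer: Yes. A → T '/' with FOLLOW(A) on { 'a' }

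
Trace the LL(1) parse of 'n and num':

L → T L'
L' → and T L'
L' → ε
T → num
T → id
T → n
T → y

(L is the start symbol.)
Stack is shown with the top on the left.

Stack       Input        Action
-------------------------------
L $         n and num $  output L → T L'
T L' $      n and num $  output T → n
n L' $      n and num $  match 'n'
L' $        and num $    output L' → and T L'
and T L' $  and num $    match 'and'
T L' $      num $        output T → num
num L' $    num $        match 'num'
L' $        $            output L' → ε
$           $            accept

The string is accepted.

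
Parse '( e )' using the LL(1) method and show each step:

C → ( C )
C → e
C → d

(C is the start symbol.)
LL(1) parsing maintains a stack (initially the start symbol over $) and the input. At each step: if the stack top is a terminal, match it against the current input token; if it is a non-terminal N, replace it with the RHS of M[N, lookahead] (the unique production whose predict set contains the lookahead).

Stack is shown with the top on the left.

Stack    Input    Action
------------------------
C $      ( e ) $  output C → ( C )
( C ) $  ( e ) $  match '('
C ) $    e ) $    output C → e
e ) $    e ) $    match 'e'
) $      ) $      match ')'
$        $        accept

The string is accepted.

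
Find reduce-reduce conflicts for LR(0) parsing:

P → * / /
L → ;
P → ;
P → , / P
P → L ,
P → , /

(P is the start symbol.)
Augment with P' → P and build the canonical LR(0) collection (I0 = CLOSURE({[P' → . P]}), then GOTO on every symbol after a dot until no new states appear). It has 11 states:
  I0: { [L → . ;], [P → . * / /], [P → . , / P], [P → . , /], [P → . ;], [P → . L ,], [P' → . P] }  — shift
  I1: { [P → * . / /] }  — shift
  I2: { [P → , . / P], [P → , . /] }  — shift
  I3: { [L → ; .], [P → ; .] }  — 2 reduces
  I4: { [P → L . ,] }  — shift
  I5: { [P' → P .] }  — accept
  I6: { [P → L , .] }  — reduce
  I7: { [L → . ;], [P → , / . P], [P → , / .], [P → . * / /], [P → . , / P], [P → . , /], [P → . ;], [P → . L ,] }  — shift, reduce
  I8: { [P → , / P .] }  — reduce
  I9: { [P → * / . /] }  — shift
  I10: { [P → * / / .] }  — reduce

I3 contains complete items [L → ; .], [P → ; .] — reduce-reduce conflict.

Answer: Yes — I3: [L → ; .] vs [P → ; .]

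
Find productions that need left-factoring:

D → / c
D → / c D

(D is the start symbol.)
Yes, D has productions with common prefix '/ c'

Left-factoring is needed when two productions for the same non-terminal
share a common prefix on the right-hand side.

Productions for D:
  D → / c
  D → / c D

Found common prefix '/ c' in productions for D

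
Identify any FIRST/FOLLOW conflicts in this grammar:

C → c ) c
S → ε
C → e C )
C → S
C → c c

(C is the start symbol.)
A FIRST/FOLLOW conflict occurs when a non-terminal N has a nullable alternative N → β (β ⇒* ε) and another alternative N → α with FIRST(α) ∩ FOLLOW(N) ≠ ∅: on such a lookahead the parser cannot decide between expanding α and letting N vanish via β.

Nullable non-terminals: C, S.
FIRST sets used below: FIRST(S) = { ε }

C: nullable alternative(s) C → S; FOLLOW(C) = { $, ')' }
  C → c ) c: FIRST \ {ε} = { 'c' } — disjoint from FOLLOW(C)
  C → e C ): FIRST \ {ε} = { 'e' } — disjoint from FOLLOW(C)
  C → S: FIRST \ {ε} = { } — this is the only nullable alternative, skip
  C → c c: FIRST \ {ε} = { 'c' } — disjoint from FOLLOW(C)
S has a nullable alternative but only one production, so nothing to check.

No FIRST/FOLLOW conflicts found.

Answer: No FIRST/FOLLOW conflicts.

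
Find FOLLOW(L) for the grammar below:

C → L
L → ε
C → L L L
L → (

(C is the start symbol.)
To compute FOLLOW(L), find every occurrence of L on a right-hand side N → α L β: add FIRST(β) \ {ε}, and if β is empty or nullable also add FOLLOW(N). Iterate to a fixed point.

In C → L: L is at the end, add FOLLOW(C)
In C → L L L: L is followed by L L, add FIRST(L L) \ {ε} = { '(' }
  L L is nullable, so also add FOLLOW(C)
In C → L L L: L is followed by L, add FIRST(L) \ {ε} = { '(' }
  L is nullable, so also add FOLLOW(C)
In C → L L L: L is at the end, add FOLLOW(C)

The FOLLOW sets referred to above (computed the same way, to a fixed point):
  FOLLOW(C) = { $ }

Taking the union: FOLLOW(L) = { $, '(' }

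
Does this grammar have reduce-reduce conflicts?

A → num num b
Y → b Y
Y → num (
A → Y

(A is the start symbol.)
Augment with A' → A and build the canonical LR(0) collection (I0 = CLOSURE({[A' → . A]}), then GOTO on every symbol after a dot until no new states appear). It has 10 states:
  I0: { [A → . Y], [A → . num num b], [A' → . A], [Y → . b Y], [Y → . num (] }  — shift
  I1: { [A' → A .] }  — accept
  I2: { [A → Y .] }  — reduce
  I3: { [Y → . b Y], [Y → . num (], [Y → b . Y] }  — shift
  I4: { [A → num . num b], [Y → num . (] }  — shift
  I5: { [Y → num ( .] }  — reduce
  I6: { [A → num num . b] }  — shift
  I7: { [A → num num b .] }  — reduce
  I8: { [Y → b Y .] }  — reduce
  I9: { [Y → num . (] }  — shift

No state contains more than one complete item.

Answer: No reduce-reduce conflicts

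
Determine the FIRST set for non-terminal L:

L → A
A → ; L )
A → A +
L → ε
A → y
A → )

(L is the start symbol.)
{ ')', ';', 'y', ε }

FIRST sets of the other non-terminals involved (by the same procedure, iterated to a fixed point):
  FIRST(A) = { ')', ';', 'y' }

From L → A:
  - A is a non-terminal: add FIRST(A) \ {ε} = { ')', ';', 'y' }
    A is not nullable, so stop
From L → ε:
  - ε-production, so ε ∈ FIRST(L)

Collecting: FIRST(L) = { ')', ';', 'y', ε }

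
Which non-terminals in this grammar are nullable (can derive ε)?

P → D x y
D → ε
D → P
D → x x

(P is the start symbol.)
{ 'D' }

ε-productions: D → ε
So D is immediately nullable.
No further non-terminal can be added: every production for the remaining non-terminals contains a terminal or a non-nullable non-terminal.
Nullable = { 'D' }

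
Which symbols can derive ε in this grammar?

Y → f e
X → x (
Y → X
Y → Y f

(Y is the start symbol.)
None

A non-terminal is nullable if it can derive ε (the empty string): either it has an ε-production, or it has a production whose right-hand side consists entirely of nullable non-terminals.

There are no ε-productions, so no non-terminal can derive ε.
No non-terminals are nullable.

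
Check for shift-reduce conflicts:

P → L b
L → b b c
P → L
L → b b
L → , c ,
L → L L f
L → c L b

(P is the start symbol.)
A shift-reduce conflict occurs when an LR(0) state has both:
  - a complete (reduce) item [A → α .] (dot at the end), and
  - a shift item [B → β . c γ] (dot before a terminal).

Augment with P' → P and build the canonical LR(0) collection (I0 = CLOSURE({[P' → . P]}), then GOTO on every symbol after a dot until no new states appear). It has 15 states:
  I0: { [L → . , c ,], [L → . L L f], [L → . b b c], [L → . b b], [L → . c L b], [P → . L b], [P → . L], [P' → . P] }  — shift
  I1: { [L → , . c ,] }  — shift
  I2: { [L → . , c ,], [L → . L L f], [L → . b b c], [L → . b b], [L → . c L b], [L → L . L f], [P → L . b], [P → L .] }  — shift, reduce
  I3: { [P' → P .] }  — accept
  I4: { [L → b . b c], [L → b . b] }  — shift
  I5: { [L → . , c ,], [L → . L L f], [L → . b b c], [L → . b b], [L → . c L b], [L → c . L b] }  — shift
  I6: { [L → . , c ,], [L → . L L f], [L → . b b c], [L → . b b], [L → . c L b], [L → L . L f], [L → c L . b] }  — shift
  I7: { [L → . , c ,], [L → . L L f], [L → . b b c], [L → . b b], [L → . c L b], [L → L . L f], [L → L L . f] }  — shift
  I8: { [L → b . b c], [L → b . b], [L → c L b .] }  — shift, reduce
  I9: { [L → b b . c], [L → b b .] }  — shift, reduce
  I10: { [L → b b c .] }  — reduce
  I11: { [L → L L f .] }  — reduce
  I12: { [L → b . b c], [L → b . b], [P → L b .] }  — shift, reduce
  I13: { [L → , c . ,] }  — shift
  I14: { [L → , c , .] }  — reduce

I2 contains reduce item [P → L .] and shift items [L → . , c ,], [L → . b b], [L → . b b c], [L → . c L b], [P → L . b] — shift-reduce conflict.
I8 contains reduce item [L → c L b .] and shift items [L → b . b], [L → b . b c] — shift-reduce conflict.
I9 contains reduce item [L → b b .] and shift item [L → b b . c] — shift-reduce conflict.
I12 contains reduce item [P → L b .] and shift items [L → b . b], [L → b . b c] — shift-reduce conflict.

Answer: Yes — I2: [P → L .] vs [L → . , c ,]; I8: [L → c L b .] vs [L → b . b]; I9: [L → b b .] vs [L → b b . c]; I12: [P → L b .] vs [L → b . b]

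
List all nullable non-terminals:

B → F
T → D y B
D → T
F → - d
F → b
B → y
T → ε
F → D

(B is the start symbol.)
A non-terminal is nullable if it can derive ε (the empty string): either it has an ε-production, or it has a production whose right-hand side consists entirely of nullable non-terminals.

ε-productions: T → ε
So T is immediately nullable.
D → T: every symbol on the right is nullable, so D is nullable too.
F → D: every symbol on the right is nullable, so F is nullable too.
B → F: every symbol on the right is nullable, so B is nullable too.
Every non-terminal is now nullable.
Nullable = { 'B', 'D', 'F', 'T' }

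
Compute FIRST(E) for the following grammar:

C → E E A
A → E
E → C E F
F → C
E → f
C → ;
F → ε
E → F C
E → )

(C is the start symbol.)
{ ')', ';', 'f' }

To compute FIRST(E), examine every production with E on the left-hand side, reading each right-hand side left to right until a non-nullable symbol is reached.

FIRST sets of the other non-terminals involved (by the same procedure, iterated to a fixed point):
  FIRST(C) = { ')', ';', 'f' }
  FIRST(F) = { ')', ';', 'f', ε }

From E → C E F:
  - C is a non-terminal: add FIRST(C) \ {ε} = { ')', ';', 'f' }
    C is not nullable, so stop
From E → f:
  - f is a terminal: add 'f' and stop
From E → F C:
  - F is a non-terminal: add FIRST(F) \ {ε} = { ')', ';', 'f' }
    F is nullable, so continue to the next symbol
  - C is a non-terminal: add FIRST(C) \ {ε} = { ')', ';', 'f' }
    C is not nullable, so stop
From E → ):
  - ')' is a terminal: add ')' and stop

Collecting: FIRST(E) = { ')', ';', 'f' }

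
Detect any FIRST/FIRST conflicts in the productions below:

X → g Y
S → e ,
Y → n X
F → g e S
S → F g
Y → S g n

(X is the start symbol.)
A FIRST/FIRST conflict occurs when two productions N → α and N → β for the same non-terminal have FIRST(α) ∩ FIRST(β) ≠ ∅ (with ε ∈ FIRST of a nullable right-hand side, so two nullable alternatives also conflict).

FIRST sets of the non-terminals at (or reachable through a nullable prefix from) the front of some alternative:
  FIRST(F) = { 'g' }
  FIRST(S) = { 'e', 'g' }

Productions for S:
  S → e ,: FIRST = { 'e' }
  S → F g: FIRST = { 'g' }
Productions for Y:
  Y → n X: FIRST = { 'n' }
  Y → S g n: FIRST = { 'e', 'g' }
X, F have only one production, so no FIRST/FIRST conflict is possible there.

All alternatives of each non-terminal have pairwise disjoint FIRST sets.

Answer: No FIRST/FIRST conflicts.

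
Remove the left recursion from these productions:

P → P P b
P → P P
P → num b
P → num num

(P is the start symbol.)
P is directly left-recursive. The standard transformation for
  A → A α₁ | ... | A α_m | β₁ | ... | β_n
is
  A  → β₁ A' | ... | β_n A'
  A' → α₁ A' | ... | α_m A' | ε

P → num b becomes P → num b P'
P → num num becomes P → num num P'
P → P P b becomes P' → P b P'
P → P P becomes P' → P P'
Add P' → ε

Resulting grammar:
P → num b P'
P → num num P'
P' → P b P'
P' → P P'
P' → ε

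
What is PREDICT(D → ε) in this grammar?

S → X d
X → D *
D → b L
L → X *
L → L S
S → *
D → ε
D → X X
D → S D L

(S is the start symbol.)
PREDICT(D → ε) = (FIRST(RHS) \ {ε}) ∪ (FOLLOW(D) if ε ∈ FIRST(RHS), i.e. RHS ⇒* ε)
The right-hand side is ε (FIRST(ε) = { ε }), so the predict set is FOLLOW(D) = { '*', 'b' }
PREDICT(D → ε) = { '*', 'b' }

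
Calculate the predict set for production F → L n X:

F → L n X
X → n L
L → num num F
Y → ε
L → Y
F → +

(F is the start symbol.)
{ 'n', 'num' }

PREDICT(F → L n X) = (FIRST(RHS) \ {ε}) ∪ (FOLLOW(F) if ε ∈ FIRST(RHS), i.e. RHS ⇒* ε)
FIRST(L) = { 'num', ε }
FIRST(L n X) = { 'n', 'num' }
ε ∉ FIRST(L n X), so FOLLOW(F) is not added.
PREDICT(F → L n X) = { 'n', 'num' }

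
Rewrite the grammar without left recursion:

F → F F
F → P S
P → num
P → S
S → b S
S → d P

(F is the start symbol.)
F → P S F'
F' → F F'
F' → ε
P → num
P → S
S → b S
S → d P

F is directly left-recursive. The standard transformation for
  A → A α₁ | ... | A α_m | β₁ | ... | β_n
is
  A  → β₁ A' | ... | β_n A'
  A' → α₁ A' | ... | α_m A' | ε

F → P S becomes F → P S F'
F → F F becomes F' → F F'
Add F' → ε

Productions for other non-terminals are unchanged:
  P → num
  P → S
  S → b S
  S → d P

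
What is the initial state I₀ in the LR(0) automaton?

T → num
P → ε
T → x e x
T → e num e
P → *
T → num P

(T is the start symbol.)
First, augment the grammar with T' → T
I₀ = CLOSURE({ [T' → . T] }):
  [T' → . T] has the dot before T: add [T → . num], [T → . x e x], [T → . e num e], [T → . num P]
No further items can be added.

I₀ = { [T → . e num e], [T → . num P], [T → . num], [T → . x e x], [T' → . T] }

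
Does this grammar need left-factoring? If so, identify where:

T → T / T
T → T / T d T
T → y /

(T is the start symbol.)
Yes, T has productions with common prefix 'T / T'

Left-factoring is needed when two productions for the same non-terminal
share a common prefix on the right-hand side.

Productions for T:
  T → T / T
  T → T / T d T
  T → y /

Found common prefix 'T / T' in productions for T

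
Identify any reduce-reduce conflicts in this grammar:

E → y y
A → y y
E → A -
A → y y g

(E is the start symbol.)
Yes — I4: [A → y y .] vs [E → y y .]

Augment with E' → E and build the canonical LR(0) collection (I0 = CLOSURE({[E' → . E]}), then GOTO on every symbol after a dot until no new states appear). It has 7 states:
  I0: { [A → . y y g], [A → . y y], [E → . A -], [E → . y y], [E' → . E] }  — shift
  I1: { [E → A . -] }  — shift
  I2: { [E' → E .] }  — accept
  I3: { [A → y . y g], [A → y . y], [E → y . y] }  — shift
  I4: { [A → y y . g], [A → y y .], [E → y y .] }  — shift, 2 reduces
  I5: { [A → y y g .] }  — reduce
  I6: { [E → A - .] }  — reduce

I4 contains complete items [A → y y .], [E → y y .] — reduce-reduce conflict.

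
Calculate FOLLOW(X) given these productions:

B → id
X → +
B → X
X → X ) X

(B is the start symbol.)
{ $, ')' }

In B → X: X is at the end, add FOLLOW(B)
In X → X ) X: X is followed by ')' X, add FIRST(')' X) \ {ε} = { ')' }
In X → X ) X: X is at the end; this adds FOLLOW(X) to itself — nothing new

The FOLLOW sets referred to above (computed the same way, to a fixed point):
  FOLLOW(B) = { $ }

Taking the union: FOLLOW(X) = { $, ')' }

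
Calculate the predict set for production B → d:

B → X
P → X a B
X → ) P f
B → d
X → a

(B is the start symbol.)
PREDICT(B → d) = (FIRST(RHS) \ {ε}) ∪ (FOLLOW(B) if ε ∈ FIRST(RHS), i.e. RHS ⇒* ε)
FIRST(d) = { 'd' }
ε ∉ FIRST(d), so FOLLOW(B) is not added.
PREDICT(B → d) = { 'd' }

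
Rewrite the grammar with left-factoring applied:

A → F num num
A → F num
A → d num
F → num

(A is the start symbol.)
Left-factoring transforms A → αβ₁ | αβ₂ into A → αA' and A' → β₁ | β₂
(α is the longest common prefix among the alternatives). Repeat until
no nonterminal has two alternatives with a common prefix.

Round 1: A has alternatives sharing prefix 'F num'. Introduce A': A → F num A'
  Add: A' → num
  Add: A' → ε

No remaining common prefixes — done.

Resulting grammar:
A → F num A'
A' → num
A' → ε
A → d num
F → num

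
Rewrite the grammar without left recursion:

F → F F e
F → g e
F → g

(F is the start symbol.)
F is directly left-recursive. The standard transformation for
  A → A α₁ | ... | A α_m | β₁ | ... | β_n
is
  A  → β₁ A' | ... | β_n A'
  A' → α₁ A' | ... | α_m A' | ε

F → g e becomes F → g e F'
F → g becomes F → g F'
F → F F e becomes F' → F e F'
Add F' → ε

Resulting grammar:
F → g e F'
F → g F'
F' → F e F'
F' → ε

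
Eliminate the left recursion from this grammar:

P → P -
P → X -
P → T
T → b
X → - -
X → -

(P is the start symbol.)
P → X - P'
P → T P'
P' → - P'
P' → ε
T → b
X → - -
X → -

P is directly left-recursive. The standard transformation for
  A → A α₁ | ... | A α_m | β₁ | ... | β_n
is
  A  → β₁ A' | ... | β_n A'
  A' → α₁ A' | ... | α_m A' | ε

P → X - becomes P → X - P'
P → T becomes P → T P'
P → P - becomes P' → - P'
Add P' → ε

Productions for other non-terminals are unchanged:
  T → b
  X → - -
  X → -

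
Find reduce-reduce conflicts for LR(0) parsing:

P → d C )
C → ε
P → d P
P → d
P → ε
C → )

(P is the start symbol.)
Yes — I2: [C → .] vs [P → .]

A reduce-reduce conflict occurs when an LR(0) state has two complete items [A → α .] and [B → β .] — both call for a reduction, and with no lookahead the parser cannot choose between them.

Augment with P' → P and build the canonical LR(0) collection (I0 = CLOSURE({[P' → . P]}), then GOTO on every symbol after a dot until no new states appear). It has 7 states:
  I0: { [P → . d C )], [P → . d P], [P → . d], [P → .], [P' → . P] }  — shift, reduce
  I1: { [P' → P .] }  — accept
  I2: { [C → . )], [C → .], [P → . d C )], [P → . d P], [P → . d], [P → .], [P → d . C )], [P → d . P], [P → d .] }  — shift, 3 reduces
  I3: { [C → ) .] }  — reduce
  I4: { [P → d C . )] }  — shift
  I5: { [P → d P .] }  — reduce
  I6: { [P → d C ) .] }  — reduce

I2 contains complete items [C → .], [P → .], [P → d .] — reduce-reduce conflict.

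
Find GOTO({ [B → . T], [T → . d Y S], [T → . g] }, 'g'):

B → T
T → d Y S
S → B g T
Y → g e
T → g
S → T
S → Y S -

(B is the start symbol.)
{ [T → g .] }

GOTO(I, 'g') = CLOSURE({ [A → αX.β] : [A → α.Xβ] ∈ I, X = 'g' })

Items with dot before 'g', with the dot advanced:
  [T → . g] → [T → g .]
Closure adds nothing (no advanced item has the dot before a non-terminal).

GOTO = { [T → g .] }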